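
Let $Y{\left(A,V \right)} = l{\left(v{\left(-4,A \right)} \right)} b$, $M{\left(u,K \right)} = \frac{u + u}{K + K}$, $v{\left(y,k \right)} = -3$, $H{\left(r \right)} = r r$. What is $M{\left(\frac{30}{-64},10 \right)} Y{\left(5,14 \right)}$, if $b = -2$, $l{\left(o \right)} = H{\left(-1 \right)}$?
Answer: $\frac{3}{32} \approx 0.09375$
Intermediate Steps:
$H{\left(r \right)} = r^{2}$
$l{\left(o \right)} = 1$ ($l{\left(o \right)} = \left(-1\right)^{2} = 1$)
$M{\left(u,K \right)} = \frac{u}{K}$ ($M{\left(u,K \right)} = \frac{2 u}{2 K} = 2 u \frac{1}{2 K} = \frac{u}{K}$)
$Y{\left(A,V \right)} = -2$ ($Y{\left(A,V \right)} = 1 \left(-2\right) = -2$)
$M{\left(\frac{30}{-64},10 \right)} Y{\left(5,14 \right)} = \frac{30 \frac{1}{-64}}{10} \left(-2\right) = 30 \left(- \frac{1}{64}\right) \frac{1}{10} \left(-2\right) = \left(- \frac{15}{32}\right) \frac{1}{10} \left(-2\right) = \left(- \frac{3}{64}\right) \left(-2\right) = \frac{3}{32}$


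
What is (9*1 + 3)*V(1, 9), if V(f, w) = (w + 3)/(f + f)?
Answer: 72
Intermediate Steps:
V(f, w) = (3 + w)/(2*f) (V(f, w) = (3 + w)/((2*f)) = (3 + w)*(1/(2*f)) = (3 + w)/(2*f))
(9*1 + 3)*V(1, 9) = (9*1 + 3)*((½)*(3 + 9)/1) = (9 + 3)*((½)*1*12) = 12*6 = 72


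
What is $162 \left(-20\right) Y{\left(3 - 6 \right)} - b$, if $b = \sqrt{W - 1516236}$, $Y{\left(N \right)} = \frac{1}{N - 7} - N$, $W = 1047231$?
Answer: $-9396 - i \sqrt{469005} \approx -9396.0 - 684.84 i$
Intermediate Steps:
$Y{\left(N \right)} = \frac{1}{-7 + N} - N$
$b = i \sqrt{469005}$ ($b = \sqrt{1047231 - 1516236} = \sqrt{-469005} = i \sqrt{469005} \approx 684.84 i$)
$162 \left(-20\right) Y{\left(3 - 6 \right)} - b = 162 \left(-20\right) \frac{1 - \left(3 - 6\right)^{2} + 7 \left(3 - 6\right)}{-7 + \left(3 - 6\right)} - i \sqrt{469005} = - 3240 \frac{1 - \left(3 - 6\right)^{2} + 7 \left(3 - 6\right)}{-7 + \left(3 - 6\right)} - i \sqrt{469005} = - 3240 \frac{1 - \left(-3\right)^{2} + 7 \left(-3\right)}{-7 - 3} - i \sqrt{469005} = - 3240 \frac{1 - 9 - 21}{-10} - i \sqrt{469005} = - 3240 \left(- \frac{1 - 9 - 21}{10}\right) - i \sqrt{469005} = - 3240 \left(\left(- \frac{1}{10}\right) \left(-29\right)\right) - i \sqrt{469005} = \left(-3240\right) \frac{29}{10} - i \sqrt{469005} = -9396 - i \sqrt{469005}$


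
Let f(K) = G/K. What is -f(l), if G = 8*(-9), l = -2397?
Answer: -24/799 ≈ -0.030038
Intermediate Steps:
G = -72
f(K) = -72/K
-f(l) = -(-72)/(-2397) = -(-72)*(-1)/2397 = -1*24/799 = -24/799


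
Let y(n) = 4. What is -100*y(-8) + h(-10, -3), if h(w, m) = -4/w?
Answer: -1998/5 ≈ -399.60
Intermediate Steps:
-100*y(-8) + h(-10, -3) = -100*4 - 4/(-10) = -400 - 4*(-⅒) = -400 + ⅖ = -1998/5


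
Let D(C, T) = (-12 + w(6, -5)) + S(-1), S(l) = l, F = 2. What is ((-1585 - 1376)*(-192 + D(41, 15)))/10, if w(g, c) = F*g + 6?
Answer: 553707/10 ≈ 55371.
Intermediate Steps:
w(g, c) = 6 + 2*g (w(g, c) = 2*g + 6 = 6 + 2*g)
D(C, T) = 5 (D(C, T) = (-12 + (6 + 2*6)) - 1 = (-12 + (6 + 12)) - 1 = (-12 + 18) - 1 = 6 - 1 = 5)
((-1585 - 1376)*(-192 + D(41, 15)))/10 = ((-1585 - 1376)*(-192 + 5))/10 = -2961*(-187)*(1/10) = 553707*(1/10) = 553707/10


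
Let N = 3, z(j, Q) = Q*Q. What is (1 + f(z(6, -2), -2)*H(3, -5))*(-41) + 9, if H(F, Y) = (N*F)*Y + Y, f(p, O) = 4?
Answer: 8168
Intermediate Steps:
z(j, Q) = Q²
H(F, Y) = Y + 3*F*Y (H(F, Y) = (3*F)*Y + Y = 3*F*Y + Y = Y + 3*F*Y)
(1 + f(z(6, -2), -2)*H(3, -5))*(-41) + 9 = (1 + 4*(-5*(1 + 3*3)))*(-41) + 9 = (1 + 4*(-5*(1 + 9)))*(-41) + 9 = (1 + 4*(-5*10))*(-41) + 9 = (1 + 4*(-50))*(-41) + 9 = (1 - 200)*(-41) + 9 = -199*(-41) + 9 = 8159 + 9 = 8168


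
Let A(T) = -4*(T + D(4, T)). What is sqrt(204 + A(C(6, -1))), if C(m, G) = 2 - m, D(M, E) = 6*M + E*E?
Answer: 2*sqrt(15) ≈ 7.7460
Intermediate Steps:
D(M, E) = E**2 + 6*M (D(M, E) = 6*M + E**2 = E**2 + 6*M)
A(T) = -96 - 4*T - 4*T**2 (A(T) = -4*(T + (T**2 + 6*4)) = -4*(T + (T**2 + 24)) = -4*(T + (24 + T**2)) = -4*(24 + T + T**2) = -96 - 4*T - 4*T**2)
sqrt(204 + A(C(6, -1))) = sqrt(204 + (-96 - 4*(2 - 1*6) - 4*(2 - 1*6)**2)) = sqrt(204 + (-96 - 4*(2 - 6) - 4*(2 - 6)**2)) = sqrt(204 + (-96 - 4*(-4) - 4*(-4)**2)) = sqrt(204 + (-96 + 16 - 4*16)) = sqrt(204 + (-96 + 16 - 64)) = sqrt(204 - 144) = sqrt(60) = 2*sqrt(15)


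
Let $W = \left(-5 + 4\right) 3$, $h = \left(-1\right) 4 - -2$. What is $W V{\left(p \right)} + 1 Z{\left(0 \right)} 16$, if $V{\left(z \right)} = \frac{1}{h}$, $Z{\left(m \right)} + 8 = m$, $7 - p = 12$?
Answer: $- \frac{253}{2} \approx -126.5$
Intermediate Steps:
$p = -5$ ($p = 7 - 12 = -5$)
$Z{\left(m \right)} = -8 + m$
$h = -2$ ($h = -4 + 2 = -2$)
$V{\left(z \right)} = - \frac{1}{2}$ ($V{\left(z \right)} = \frac{1}{-2} = - \frac{1}{2}$)
$W = -3$ ($W = \left(-1\right) 3 = -3$)
$W V{\left(p \right)} + 1 Z{\left(0 \right)} 16 = \left(-3\right) \left(- \frac{1}{2}\right) + 1 \left(-8 + 0\right) 16 = \frac{3}{2} + 1 \left(-8\right) 16 = \frac{3}{2} - 128 = - \frac{253}{2}$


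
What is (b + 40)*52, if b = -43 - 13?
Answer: -832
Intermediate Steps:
b = -56
(b + 40)*52 = (-56 + 40)*52 = -16*52 = -832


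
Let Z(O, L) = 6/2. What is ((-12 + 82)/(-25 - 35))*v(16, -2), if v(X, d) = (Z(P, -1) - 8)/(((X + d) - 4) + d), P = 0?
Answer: 35/48 ≈ 0.72917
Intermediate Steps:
Z(O, L) = 3 (Z(O, L) = 6*(½) = 3)
v(X, d) = -5/(-4 + X + 2*d) (v(X, d) = (3 - 8)/(((X + d) - 4) + d) = -5/((-4 + X + d) + d) = -5/(-4 + X + 2*d))
((-12 + 82)/(-25 - 35))*v(16, -2) = ((-12 + 82)/(-25 - 35))*(-5/(-4 + 16 + 2*(-2))) = (70/(-60))*(-5/(-4 + 16 - 4)) = (70*(-1/60))*(-5/8) = -(-35)/(6*8) = -7/6*(-5/8) = 35/48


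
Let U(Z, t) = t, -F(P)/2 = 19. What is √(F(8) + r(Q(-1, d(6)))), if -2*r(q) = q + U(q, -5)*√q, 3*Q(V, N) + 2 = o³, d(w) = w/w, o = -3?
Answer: √(-1194 + 30*I*√87)/6 ≈ 0.67031 + 5.7979*I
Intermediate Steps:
F(P) = -38 (F(P) = -2*19 = -38)
d(w) = 1
Q(V, N) = -29/3 (Q(V, N) = -⅔ + (⅓)*(-3)³ = -⅔ + (⅓)*(-27) = -⅔ - 9 = -29/3)
r(q) = -q/2 + 5*√q/2 (r(q) = -(q - 5*√q)/2 = -q/2 + 5*√q/2)
√(F(8) + r(Q(-1, d(6)))) = √(-38 + (-½*(-29/3) + 5*√(-29/3)/2)) = √(-38 + (29/6 + 5*(I*√87/3)/2)) = √(-38 + (29/6 + 5*I*√87/6)) = √(-199/6 + 5*I*√87/6)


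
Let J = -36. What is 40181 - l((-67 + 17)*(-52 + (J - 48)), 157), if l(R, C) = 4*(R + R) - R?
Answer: -7419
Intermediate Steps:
l(R, C) = 7*R (l(R, C) = 4*(2*R) - R = 8*R - R = 7*R)
40181 - l((-67 + 17)*(-52 + (J - 48)), 157) = 40181 - 7*(-67 + 17)*(-52 + (-36 - 48)) = 40181 - 7*(-50*(-52 - 84)) = 40181 - 7*(-50*(-136)) = 40181 - 7*6800 = 40181 - 1*47600 = 40181 - 47600 = -7419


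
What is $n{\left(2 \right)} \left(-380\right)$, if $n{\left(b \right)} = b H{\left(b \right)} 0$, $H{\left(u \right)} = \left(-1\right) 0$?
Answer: $0$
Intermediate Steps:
$H{\left(u \right)} = 0$
$n{\left(b \right)} = 0$ ($n{\left(b \right)} = b 0 \cdot 0 = 0 \cdot 0 = 0$)
$n{\left(2 \right)} \left(-380\right) = 0 \left(-380\right) = 0$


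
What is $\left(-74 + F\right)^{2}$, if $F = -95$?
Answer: $28561$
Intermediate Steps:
$\left(-74 + F\right)^{2} = \left(-74 - 95\right)^{2} = \left(-169\right)^{2} = 28561$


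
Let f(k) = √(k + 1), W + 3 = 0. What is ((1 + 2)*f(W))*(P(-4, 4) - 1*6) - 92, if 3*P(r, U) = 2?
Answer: -92 - 16*I*√2 ≈ -92.0 - 22.627*I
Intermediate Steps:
W = -3 (W = -3 + 0 = -3)
P(r, U) = ⅔ (P(r, U) = (⅓)*2 = ⅔)
f(k) = √(1 + k)
((1 + 2)*f(W))*(P(-4, 4) - 1*6) - 92 = ((1 + 2)*√(1 - 3))*(⅔ - 1*6) - 92 = (3*√(-2))*(⅔ - 6) - 92 = (3*(I*√2))*(-16/3) - 92 = (3*I*√2)*(-16/3) - 92 = -16*I*√2 - 92 = -92 - 16*I*√2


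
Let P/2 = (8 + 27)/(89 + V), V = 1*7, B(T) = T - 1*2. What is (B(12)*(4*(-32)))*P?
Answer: -2800/3 ≈ -933.33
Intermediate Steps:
B(T) = -2 + T (B(T) = T - 2 = -2 + T)
V = 7
P = 35/48 (P = 2*((8 + 27)/(89 + 7)) = 2*(35/96) = 35/48 ≈ 0.72917)
(B(12)*(4*(-32)))*P = ((-2 + 12)*(4*(-32)))*(35/48) = (10*(-128))*(35/48) = -1280*35/48 = -2800/3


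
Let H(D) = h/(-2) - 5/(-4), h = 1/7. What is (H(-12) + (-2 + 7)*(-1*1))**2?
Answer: 11449/784 ≈ 14.603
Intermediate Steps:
h = 1/7 ≈ 0.14286
H(D) = 33/28 (H(D) = (1/7)/(-2) - 5/(-4) = (1/7)*(-1/2) - 5*(-1/4) = -1/14 + 5/4 = 33/28)
(H(-12) + (-2 + 7)*(-1*1))**2 = (33/28 + (-2 + 7)*(-1*1))**2 = (33/28 + 5*(-1))**2 = (33/28 - 5)**2 = (-107/28)**2 = 11449/784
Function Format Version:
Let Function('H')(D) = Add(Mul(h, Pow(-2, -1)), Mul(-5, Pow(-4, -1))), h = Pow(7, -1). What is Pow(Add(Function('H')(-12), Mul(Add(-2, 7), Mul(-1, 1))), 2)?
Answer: Rational(11449, 784) ≈ 14.603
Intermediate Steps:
h = Rational(1, 7) ≈ 0.14286
Function('H')(D) = Rational(33, 28) (Function('H')(D) = Add(Mul(Rational(1, 7), Pow(-2, -1)), Mul(-5, Pow(-4, -1))) = Add(Mul(Rational(1, 7), Rational(-1, 2)), Mul(-5, Rational(-1, 4))) = Add(Rational(-1, 14), Rational(5, 4)) = Rational(33, 28))
Pow(Add(Function('H')(-12), Mul(Add(-2, 7), Mul(-1, 1))), 2) = Pow(Add(Rational(33, 28), Mul(Add(-2, 7), Mul(-1, 1))), 2) = Pow(Add(Rational(33, 28), Mul(5, -1)), 2) = Pow(Add(Rational(33, 28), -5), 2) = Pow(Rational(-107, 28), 2) = Rational(11449, 784)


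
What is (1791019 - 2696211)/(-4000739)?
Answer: 905192/4000739 ≈ 0.22626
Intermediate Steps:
(1791019 - 2696211)/(-4000739) = -905192*(-1/4000739) = 905192/4000739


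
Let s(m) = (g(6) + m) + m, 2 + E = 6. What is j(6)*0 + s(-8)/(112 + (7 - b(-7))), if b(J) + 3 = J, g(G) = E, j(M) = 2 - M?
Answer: -4/43 ≈ -0.093023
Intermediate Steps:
E = 4 (E = -2 + 6 = 4)
g(G) = 4
b(J) = -3 + J
s(m) = 4 + 2*m (s(m) = (4 + m) + m = 4 + 2*m)
j(6)*0 + s(-8)/(112 + (7 - b(-7))) = (2 - 1*6)*0 + (4 + 2*(-8))/(112 + (7 - (-3 - 7))) = (2 - 6)*0 + (4 - 16)/(112 + (7 - 1*(-10))) = -4*0 - 12/(112 + (7 + 10)) = 0 - 12/(112 + 17) = 0 - 12/129 = 0 - 12*1/129 = 0 - 4/43 = -4/43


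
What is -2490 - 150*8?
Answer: -3690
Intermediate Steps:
-2490 - 150*8 = -2490 - 1*1200 = -2490 - 1200 = -3690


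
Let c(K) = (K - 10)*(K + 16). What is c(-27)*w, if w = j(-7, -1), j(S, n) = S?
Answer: -2849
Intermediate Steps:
w = -7
c(K) = (-10 + K)*(16 + K)
c(-27)*w = (-160 + (-27)² + 6*(-27))*(-7) = (-160 + 729 - 162)*(-7) = 407*(-7) = -2849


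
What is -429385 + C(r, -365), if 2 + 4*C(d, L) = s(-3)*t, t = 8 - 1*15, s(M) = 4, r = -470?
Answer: -858785/2 ≈ -4.2939e+5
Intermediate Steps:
t = -7 (t = 8 - 15 = -7)
C(d, L) = -15/2 (C(d, L) = -½ + (4*(-7))/4 = -½ + (¼)*(-28) = -½ - 7 = -15/2)
-429385 + C(r, -365) = -429385 - 15/2 = -858785/2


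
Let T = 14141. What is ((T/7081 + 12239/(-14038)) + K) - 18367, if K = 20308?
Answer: 193053221397/99403078 ≈ 1942.1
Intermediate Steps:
((T/7081 + 12239/(-14038)) + K) - 18367 = ((14141/7081 + 12239/(-14038)) + 20308) - 18367 = ((14141*(1/7081) + 12239*(-1/14038)) + 20308) - 18367 = ((14141/7081 - 12239/14038) + 20308) - 18367 = (111846999/99403078 + 20308) - 18367 = 2018789555023/99403078 - 18367 = 193053221397/99403078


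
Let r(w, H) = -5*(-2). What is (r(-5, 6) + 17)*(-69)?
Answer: -1863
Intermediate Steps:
r(w, H) = 10
(r(-5, 6) + 17)*(-69) = (10 + 17)*(-69) = 27*(-69) = -1863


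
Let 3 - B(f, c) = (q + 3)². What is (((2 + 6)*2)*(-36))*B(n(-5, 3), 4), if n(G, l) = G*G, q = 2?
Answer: 12672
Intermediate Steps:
n(G, l) = G²
B(f, c) = -22 (B(f, c) = 3 - (2 + 3)² = 3 - 1*5² = 3 - 1*25 = 3 - 25 = -22)
(((2 + 6)*2)*(-36))*B(n(-5, 3), 4) = (((2 + 6)*2)*(-36))*(-22) = ((8*2)*(-36))*(-22) = (16*(-36))*(-22) = -576*(-22) = 12672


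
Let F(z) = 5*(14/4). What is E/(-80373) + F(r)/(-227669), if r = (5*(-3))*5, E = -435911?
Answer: 198484029863/36596881074 ≈ 5.4235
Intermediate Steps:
r = -75 (r = -15*5 = -75)
F(z) = 35/2 (F(z) = 5*(14*(1/4)) = 5*(7/2) = 35/2)
E/(-80373) + F(r)/(-227669) = -435911/(-80373) + (35/2)/(-227669) = -435911*(-1/80373) + (35/2)*(-1/227669) = 435911/80373 - 35/455338 = 198484029863/36596881074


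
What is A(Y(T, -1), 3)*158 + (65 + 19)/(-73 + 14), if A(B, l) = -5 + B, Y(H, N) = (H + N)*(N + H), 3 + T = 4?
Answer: -46694/59 ≈ -791.42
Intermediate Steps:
T = 1 (T = -3 + 4 = 1)
Y(H, N) = (H + N)² (Y(H, N) = (H + N)*(H + N) = (H + N)²)
A(Y(T, -1), 3)*158 + (65 + 19)/(-73 + 14) = (-5 + (1 - 1)²)*158 + (65 + 19)/(-73 + 14) = (-5 + 0²)*158 + 84/(-59) = (-5 + 0)*158 + 84*(-1/59) = -5*158 - 84/59 = -790 - 84/59 = -46694/59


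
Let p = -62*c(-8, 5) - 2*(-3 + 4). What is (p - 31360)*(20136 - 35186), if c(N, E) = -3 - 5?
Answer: 464533300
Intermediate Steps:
c(N, E) = -8
p = 494 (p = -62*(-8) - 2*(-3 + 4) = 496 - 2*1 = 496 - 2 = 494)
(p - 31360)*(20136 - 35186) = (494 - 31360)*(20136 - 35186) = -30866*(-15050) = 464533300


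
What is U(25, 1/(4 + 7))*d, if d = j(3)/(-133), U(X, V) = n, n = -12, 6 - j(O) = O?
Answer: 36/133 ≈ 0.27068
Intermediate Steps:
j(O) = 6 - O
U(X, V) = -12
d = -3/133 (d = (6 - 1*3)/(-133) = (6 - 3)*(-1/133) = 3*(-1/133) = -3/133 ≈ -0.022556)
U(25, 1/(4 + 7))*d = -12*(-3/133) = 36/133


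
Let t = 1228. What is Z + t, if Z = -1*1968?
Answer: -740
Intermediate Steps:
Z = -1968
Z + t = -1968 + 1228 = -740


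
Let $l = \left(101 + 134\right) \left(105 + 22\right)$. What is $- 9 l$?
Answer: $-268605$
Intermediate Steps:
$l = 29845$ ($l = 235 \cdot 127 = 29845$)
$- 9 l = \left(-9\right) 29845 = -268605$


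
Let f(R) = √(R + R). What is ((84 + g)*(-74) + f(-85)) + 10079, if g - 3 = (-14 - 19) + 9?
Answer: 5417 + I*√170 ≈ 5417.0 + 13.038*I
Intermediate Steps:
g = -21 (g = 3 + ((-14 - 19) + 9) = 3 + (-33 + 9) = 3 - 24 = -21)
f(R) = √2*√R (f(R) = √(2*R) = √2*√R)
((84 + g)*(-74) + f(-85)) + 10079 = ((84 - 21)*(-74) + √2*√(-85)) + 10079 = (63*(-74) + √2*(I*√85)) + 10079 = (-4662 + I*√170) + 10079 = 5417 + I*√170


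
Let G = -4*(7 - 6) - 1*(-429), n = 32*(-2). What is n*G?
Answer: -27200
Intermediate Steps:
n = -64
G = 425 (G = -4*1 + 429 = -4 + 429 = 425)
n*G = -64*425 = -27200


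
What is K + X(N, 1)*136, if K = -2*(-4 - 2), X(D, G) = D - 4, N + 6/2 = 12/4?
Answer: -532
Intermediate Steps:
N = 0 (N = -3 + 12/4 = -3 + 12*(¼) = -3 + 3 = 0)
X(D, G) = -4 + D
K = 12 (K = -2*(-6) = 12)
K + X(N, 1)*136 = 12 + (-4 + 0)*136 = 12 - 4*136 = 12 - 544 = -532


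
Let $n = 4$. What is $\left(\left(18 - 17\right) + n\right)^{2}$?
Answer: $25$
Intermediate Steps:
$\left(\left(18 - 17\right) + n\right)^{2} = \left(\left(18 - 17\right) + 4\right)^{2} = \left(1 + 4\right)^{2} = 5^{2} = 25$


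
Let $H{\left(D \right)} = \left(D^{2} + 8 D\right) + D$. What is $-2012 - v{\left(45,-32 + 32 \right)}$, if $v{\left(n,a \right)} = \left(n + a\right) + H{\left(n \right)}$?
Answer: $-4487$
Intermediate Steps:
$H{\left(D \right)} = D^{2} + 9 D$
$v{\left(n,a \right)} = a + n + n \left(9 + n\right)$ ($v{\left(n,a \right)} = \left(n + a\right) + n \left(9 + n\right) = \left(a + n\right) + n \left(9 + n\right) = a + n + n \left(9 + n\right)$)
$-2012 - v{\left(45,-32 + 32 \right)} = -2012 - \left(\left(-32 + 32\right) + 45 + 45 \left(9 + 45\right)\right) = -2012 - \left(0 + 45 + 45 \cdot 54\right) = -2012 - \left(0 + 45 + 2430\right) = -2012 - 2475 = -4487$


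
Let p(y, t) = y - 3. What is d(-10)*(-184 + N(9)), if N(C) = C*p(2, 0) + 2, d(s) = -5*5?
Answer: 4775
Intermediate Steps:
p(y, t) = -3 + y
d(s) = -25
N(C) = 2 - C (N(C) = C*(-3 + 2) + 2 = C*(-1) + 2 = -C + 2 = 2 - C)
d(-10)*(-184 + N(9)) = -25*(-184 + (2 - 1*9)) = -25*(-184 + (2 - 9)) = -25*(-184 - 7) = -25*(-191) = 4775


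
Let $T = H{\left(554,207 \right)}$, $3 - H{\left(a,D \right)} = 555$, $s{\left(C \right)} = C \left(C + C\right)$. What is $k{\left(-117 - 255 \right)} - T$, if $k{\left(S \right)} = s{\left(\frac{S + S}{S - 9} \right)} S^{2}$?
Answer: $\frac{17031242280}{16129} \approx 1.0559 \cdot 10^{6}$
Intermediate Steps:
$s{\left(C \right)} = 2 C^{2}$ ($s{\left(C \right)} = C 2 C = 2 C^{2}$)
$H{\left(a,D \right)} = -552$ ($H{\left(a,D \right)} = 3 - 555 = -552$)
$k{\left(S \right)} = \frac{8 S^{4}}{\left(-9 + S\right)^{2}}$ ($k{\left(S \right)} = 2 \left(\frac{S + S}{S - 9}\right)^{2} S^{2} = 2 \left(\frac{2 S}{-9 + S}\right)^{2} S^{2} = 2 \frac{4 S^{2}}{\left(-9 + S\right)^{2}} S^{2} = \frac{8 S^{2}}{\left(-9 + S\right)^{2}} S^{2} = \frac{8 S^{4}}{\left(-9 + S\right)^{2}}$)
$T = -552$
$k{\left(-117 - 255 \right)} - T = \frac{8 \left(-117 - 255\right)^{4}}{\left(-9 - 372\right)^{2}} - -552 = \frac{8 \left(-372\right)^{4}}{\left(-9 - 372\right)^{2}} + 552 = 8 \cdot 19150131456 \cdot \frac{1}{145161} + 552 = \frac{17022339072}{16129} + 552 = \frac{17031242280}{16129}$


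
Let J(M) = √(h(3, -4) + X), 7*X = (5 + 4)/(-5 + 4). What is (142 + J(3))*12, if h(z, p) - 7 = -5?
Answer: 1704 + 12*√35/7 ≈ 1714.1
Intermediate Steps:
h(z, p) = 2 (h(z, p) = 7 - 5 = 2)
X = -9/7 (X = ((5 + 4)/(-5 + 4))/7 = (9/(-1))/7 = (9*(-1))/7 = (⅐)*(-9) = -9/7 ≈ -1.2857)
J(M) = √35/7 (J(M) = √(2 - 9/7) = √(5/7) = √35/7)
(142 + J(3))*12 = (142 + √35/7)*12 = 1704 + 12*√35/7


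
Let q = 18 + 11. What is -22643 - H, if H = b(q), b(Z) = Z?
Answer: -22672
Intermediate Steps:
q = 29
H = 29
-22643 - H = -22643 - 1*29 = -22643 - 29 = -22672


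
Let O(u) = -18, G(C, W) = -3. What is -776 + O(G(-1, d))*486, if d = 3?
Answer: -9524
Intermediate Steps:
-776 + O(G(-1, d))*486 = -776 - 18*486 = -776 - 8748 = -9524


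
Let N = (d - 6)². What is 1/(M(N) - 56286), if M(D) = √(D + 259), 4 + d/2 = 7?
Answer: -56286/3168113537 - √259/3168113537 ≈ -1.7771e-5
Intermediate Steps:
d = 6 (d = -8 + 2*7 = -8 + 14 = 6)
N = 0 (N = (6 - 6)² = 0² = 0)
M(D) = √(259 + D)
1/(M(N) - 56286) = 1/(√(259 + 0) - 56286) = 1/(√259 - 56286) = 1/(-56286 + √259)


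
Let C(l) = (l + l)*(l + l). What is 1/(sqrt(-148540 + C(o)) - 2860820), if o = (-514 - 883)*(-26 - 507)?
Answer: -715205/1491642156034 - sqrt(554430612066)/2983284312068 ≈ -7.2907e-7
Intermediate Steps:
o = 744601 (o = -1397*(-533) = 744601)
C(l) = 4*l**2 (C(l) = (2*l)*(2*l) = 4*l**2)
1/(sqrt(-148540 + C(o)) - 2860820) = 1/(sqrt(-148540 + 4*744601**2) - 2860820) = 1/(sqrt(-148540 + 4*554430649201) - 2860820) = 1/(sqrt(-148540 + 2217722596804) - 2860820) = 1/(sqrt(2217722448264) - 2860820) = 1/(2*sqrt(554430612066) - 2860820) = 1/(-2860820 + 2*sqrt(554430612066))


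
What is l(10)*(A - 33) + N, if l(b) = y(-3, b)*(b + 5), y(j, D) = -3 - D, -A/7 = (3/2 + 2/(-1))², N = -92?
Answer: 26737/4 ≈ 6684.3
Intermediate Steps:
A = -7/4 (A = -7*(3/2 + 2/(-1))² = -7*(3*(½) + 2*(-1))² = -7*(3/2 - 2)² = -7*(-½)² = -7*¼ = -7/4 ≈ -1.7500)
l(b) = (-3 - b)*(5 + b) (l(b) = (-3 - b)*(b + 5) = (-3 - b)*(5 + b))
l(10)*(A - 33) + N = (-(3 + 10)*(5 + 10))*(-7/4 - 33) - 92 = -1*13*15*(-139/4) - 92 = -195*(-139/4) - 92 = 27105/4 - 92 = 26737/4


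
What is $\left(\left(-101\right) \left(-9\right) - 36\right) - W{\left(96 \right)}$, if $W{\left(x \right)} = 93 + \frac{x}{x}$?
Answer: $779$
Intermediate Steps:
$W{\left(x \right)} = 94$ ($W{\left(x \right)} = 93 + 1 = 94$)
$\left(\left(-101\right) \left(-9\right) - 36\right) - W{\left(96 \right)} = \left(\left(-101\right) \left(-9\right) - 36\right) - 94 = \left(909 - 36\right) - 94 = 873 - 94 = 779$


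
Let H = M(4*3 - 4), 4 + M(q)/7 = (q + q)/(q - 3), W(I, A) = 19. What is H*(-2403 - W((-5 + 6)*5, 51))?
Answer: 67816/5 ≈ 13563.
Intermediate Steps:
M(q) = -28 + 14*q/(-3 + q) (M(q) = -28 + 7*((q + q)/(q - 3)) = -28 + 7*((2*q)/(-3 + q)) = -28 + 7*(2*q/(-3 + q)) = -28 + 14*q/(-3 + q))
H = -28/5 (H = 14*(6 - (4*3 - 4))/(-3 + (4*3 - 4)) = 14*(6 - (12 - 4))/(-3 + (12 - 4)) = 14*(6 - 1*8)/(-3 + 8) = 14*(6 - 8)/5 = 14*(1/5)*(-2) = -28/5 ≈ -5.6000)
H*(-2403 - W((-5 + 6)*5, 51)) = -28*(-2403 - 1*19)/5 = -28*(-2403 - 19)/5 = -28/5*(-2422) = 67816/5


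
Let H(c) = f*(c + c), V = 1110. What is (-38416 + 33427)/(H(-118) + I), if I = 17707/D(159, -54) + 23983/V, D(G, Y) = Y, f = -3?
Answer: -24920055/2006486 ≈ -12.420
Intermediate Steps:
I = -1529974/4995 (I = 17707/(-54) + 23983/1110 = 17707*(-1/54) + 23983*(1/1110) = -17707/54 + 23983/1110 = -1529974/4995 ≈ -306.30)
H(c) = -6*c (H(c) = -3*(c + c) = -6*c)
(-38416 + 33427)/(H(-118) + I) = (-38416 + 33427)/(-6*(-118) - 1529974/4995) = -4989/(708 - 1529974/4995) = -4989/2006486/4995 = -4989*4995/2006486 = -24920055/2006486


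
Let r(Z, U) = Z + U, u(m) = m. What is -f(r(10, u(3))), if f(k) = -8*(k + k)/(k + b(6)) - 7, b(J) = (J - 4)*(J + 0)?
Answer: 383/25 ≈ 15.320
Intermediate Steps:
b(J) = J*(-4 + J) (b(J) = (-4 + J)*J = J*(-4 + J))
r(Z, U) = U + Z
f(k) = -7 - 16*k/(12 + k) (f(k) = -8*(k + k)/(k + 6*(-4 + 6)) - 7 = -8*2*k/(k + 6*2) - 7 = -8*2*k/(k + 12) - 7 = -8*2*k/(12 + k) - 7 = -16*k/(12 + k) - 7 = -7 - 16*k/(12 + k))
-f(r(10, u(3))) = -(-84 - 23*(3 + 10))/(12 + (3 + 10)) = -(-84 - 23*13)/(12 + 13) = -(-84 - 299)/25 = -(-383)/25 = -1*(-383/25) = 383/25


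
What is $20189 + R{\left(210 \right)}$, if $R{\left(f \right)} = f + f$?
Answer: $20609$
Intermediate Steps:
$R{\left(f \right)} = 2 f$
$20189 + R{\left(210 \right)} = 20189 + 2 \cdot 210 = 20189 + 420 = 20609$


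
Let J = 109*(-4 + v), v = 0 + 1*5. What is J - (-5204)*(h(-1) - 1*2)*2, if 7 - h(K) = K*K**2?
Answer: 62557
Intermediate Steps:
h(K) = 7 - K**3 (h(K) = 7 - K*K**2 = 7 - K**3)
v = 5 (v = 0 + 5 = 5)
J = 109 (J = 109*(-4 + 5) = 109*1 = 109)
J - (-5204)*(h(-1) - 1*2)*2 = 109 - (-5204)*((7 - 1*(-1)**3) - 1*2)*2 = 109 - (-5204)*((7 - 1*(-1)) - 2)*2 = 109 - (-5204)*((7 + 1) - 2)*2 = 109 - (-5204)*(8 - 2)*2 = 109 - (-5204)*6*2 = 109 - (-5204)*12 = 109 - 1*(-62448) = 109 + 62448 = 62557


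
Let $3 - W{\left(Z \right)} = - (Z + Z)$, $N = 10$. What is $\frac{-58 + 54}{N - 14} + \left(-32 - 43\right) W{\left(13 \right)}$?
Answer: $-2174$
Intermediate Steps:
$W{\left(Z \right)} = 3 + 2 Z$ ($W{\left(Z \right)} = 3 - - (Z + Z) = 3 - - 2 Z = 3 + 2 Z$)
$\frac{-58 + 54}{N - 14} + \left(-32 - 43\right) W{\left(13 \right)} = \frac{-58 + 54}{10 - 14} + \left(-32 - 43\right) \left(3 + 2 \cdot 13\right) = - \frac{4}{-4} + \left(-32 - 43\right) \left(3 + 26\right) = \left(-4\right) \left(- \frac{1}{4}\right) - 2175 = 1 - 2175 = -2174$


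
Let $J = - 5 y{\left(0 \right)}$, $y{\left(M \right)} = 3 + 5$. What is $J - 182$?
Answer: $-222$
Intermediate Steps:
$y{\left(M \right)} = 8$
$J = -40$ ($J = \left(-5\right) 8 = -40$)
$J - 182 = -40 - 182 = -222$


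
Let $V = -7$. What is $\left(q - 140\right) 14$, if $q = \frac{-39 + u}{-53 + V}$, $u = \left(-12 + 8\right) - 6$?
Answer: $- \frac{58457}{30} \approx -1948.6$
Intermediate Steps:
$u = -10$ ($u = -4 - 6 = -10$)
$q = \frac{49}{60}$ ($q = \frac{-39 - 10}{-53 - 7} = - \frac{49}{-60} = \left(-49\right) \left(- \frac{1}{60}\right) = \frac{49}{60} \approx 0.81667$)
$\left(q - 140\right) 14 = \left(\frac{49}{60} - 140\right) 14 = \left(- \frac{8351}{60}\right) 14 = - \frac{58457}{30}$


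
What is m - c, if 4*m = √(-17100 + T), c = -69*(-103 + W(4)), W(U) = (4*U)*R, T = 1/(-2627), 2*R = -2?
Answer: -8211 + I*√118009308527/10508 ≈ -8211.0 + 32.692*I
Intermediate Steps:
R = -1 (R = (½)*(-2) = -1)
T = -1/2627 ≈ -0.00038066
W(U) = -4*U (W(U) = (4*U)*(-1) = -4*U)
c = 8211 (c = -69*(-103 - 4*4) = -69*(-103 - 16) = -69*(-119) = 8211)
m = I*√118009308527/10508 (m = √(-17100 - 1/2627)/4 = √(-44921701/2627)/4 = (I*√118009308527/2627)/4 = I*√118009308527/10508 ≈ 32.692*I)
m - c = I*√118009308527/10508 - 1*8211 = I*√118009308527/10508 - 8211 = -8211 + I*√118009308527/10508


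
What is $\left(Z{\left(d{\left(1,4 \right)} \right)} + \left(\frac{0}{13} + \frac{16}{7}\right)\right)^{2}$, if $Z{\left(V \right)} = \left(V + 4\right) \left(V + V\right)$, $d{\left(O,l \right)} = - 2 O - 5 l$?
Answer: $\frac{30913600}{49} \approx 6.3089 \cdot 10^{5}$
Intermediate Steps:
$d{\left(O,l \right)} = - 5 l - 2 O$
$Z{\left(V \right)} = 2 V \left(4 + V\right)$ ($Z{\left(V \right)} = \left(4 + V\right) 2 V = 2 V \left(4 + V\right)$)
$\left(Z{\left(d{\left(1,4 \right)} \right)} + \left(\frac{0}{13} + \frac{16}{7}\right)\right)^{2} = \left(2 \left(\left(-5\right) 4 - 2\right) \left(4 - 22\right) + \left(\frac{0}{13} + \frac{16}{7}\right)\right)^{2} = \left(2 \left(-20 - 2\right) \left(4 - 22\right) + \left(0 \cdot \frac{1}{13} + 16 \cdot \frac{1}{7}\right)\right)^{2} = \left(2 \left(-22\right) \left(4 - 22\right) + \left(0 + \frac{16}{7}\right)\right)^{2} = \left(2 \left(-22\right) \left(-18\right) + \frac{16}{7}\right)^{2} = \left(792 + \frac{16}{7}\right)^{2} = \left(\frac{5560}{7}\right)^{2} = \frac{30913600}{49}$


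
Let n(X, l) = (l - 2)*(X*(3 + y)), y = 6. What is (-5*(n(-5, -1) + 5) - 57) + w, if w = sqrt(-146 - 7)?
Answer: -757 + 3*I*sqrt(17) ≈ -757.0 + 12.369*I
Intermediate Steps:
n(X, l) = 9*X*(-2 + l) (n(X, l) = (l - 2)*(X*(3 + 6)) = (-2 + l)*(X*9) = (-2 + l)*(9*X) = 9*X*(-2 + l))
w = 3*I*sqrt(17) (w = sqrt(-153) = 3*I*sqrt(17) ≈ 12.369*I)
(-5*(n(-5, -1) + 5) - 57) + w = (-5*(9*(-5)*(-2 - 1) + 5) - 57) + 3*I*sqrt(17) = (-5*(9*(-5)*(-3) + 5) - 57) + 3*I*sqrt(17) = (-5*(135 + 5) - 57) + 3*I*sqrt(17) = (-5*140 - 57) + 3*I*sqrt(17) = (-700 - 57) + 3*I*sqrt(17) = -757 + 3*I*sqrt(17)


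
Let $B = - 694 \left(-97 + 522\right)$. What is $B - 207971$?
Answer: $-502921$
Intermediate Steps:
$B = -294950$ ($B = \left(-694\right) 425 = -294950$)
$B - 207971 = -294950 - 207971 = -502921$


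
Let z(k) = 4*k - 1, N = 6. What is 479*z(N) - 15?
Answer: 11002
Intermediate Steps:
z(k) = -1 + 4*k
479*z(N) - 15 = 479*(-1 + 4*6) - 15 = 479*(-1 + 24) - 15 = 479*23 - 15 = 11017 - 15 = 11002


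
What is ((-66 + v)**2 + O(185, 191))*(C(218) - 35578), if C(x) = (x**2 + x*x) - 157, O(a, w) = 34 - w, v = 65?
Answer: -9252828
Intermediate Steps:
C(x) = -157 + 2*x**2 (C(x) = (x**2 + x**2) - 157 = 2*x**2 - 157 = -157 + 2*x**2)
((-66 + v)**2 + O(185, 191))*(C(218) - 35578) = ((-66 + 65)**2 + (34 - 1*191))*((-157 + 2*218**2) - 35578) = ((-1)**2 + (34 - 191))*((-157 + 2*47524) - 35578) = (1 - 157)*((-157 + 95048) - 35578) = -156*(94891 - 35578) = -156*59313 = -9252828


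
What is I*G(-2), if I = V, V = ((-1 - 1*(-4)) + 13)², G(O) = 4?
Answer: 1024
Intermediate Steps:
V = 256 (V = ((-1 + 4) + 13)² = (3 + 13)² = 16² = 256)
I = 256
I*G(-2) = 256*4 = 1024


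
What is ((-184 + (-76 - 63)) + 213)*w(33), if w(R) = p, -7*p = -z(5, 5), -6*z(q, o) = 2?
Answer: 110/21 ≈ 5.2381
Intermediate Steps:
z(q, o) = -⅓ (z(q, o) = -⅙*2 = -⅓)
p = -1/21 (p = -(-1)*(-1)/(7*3) = -⅐*⅓ = -1/21 ≈ -0.047619)
w(R) = -1/21
((-184 + (-76 - 63)) + 213)*w(33) = ((-184 + (-76 - 63)) + 213)*(-1/21) = ((-184 - 139) + 213)*(-1/21) = (-323 + 213)*(-1/21) = -110*(-1/21) = 110/21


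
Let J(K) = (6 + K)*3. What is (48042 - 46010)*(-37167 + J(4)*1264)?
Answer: 1530096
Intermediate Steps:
J(K) = 18 + 3*K
(48042 - 46010)*(-37167 + J(4)*1264) = (48042 - 46010)*(-37167 + (18 + 3*4)*1264) = 2032*(-37167 + (18 + 12)*1264) = 2032*(-37167 + 30*1264) = 2032*(-37167 + 37920) = 2032*753 = 1530096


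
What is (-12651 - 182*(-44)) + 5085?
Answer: 442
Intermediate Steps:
(-12651 - 182*(-44)) + 5085 = (-12651 + 8008) + 5085 = -4643 + 5085 = 442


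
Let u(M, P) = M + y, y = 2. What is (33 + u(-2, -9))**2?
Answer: 1089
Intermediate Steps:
u(M, P) = 2 + M (u(M, P) = M + 2 = 2 + M)
(33 + u(-2, -9))**2 = (33 + (2 - 2))**2 = (33 + 0)**2 = 33**2 = 1089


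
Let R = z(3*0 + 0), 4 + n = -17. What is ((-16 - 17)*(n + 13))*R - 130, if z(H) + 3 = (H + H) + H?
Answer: -922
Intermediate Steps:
n = -21 (n = -4 - 17 = -21)
z(H) = -3 + 3*H (z(H) = -3 + ((H + H) + H) = -3 + (2*H + H) = -3 + 3*H)
R = -3 (R = -3 + 3*(3*0 + 0) = -3 + 3*(0 + 0) = -3 + 3*0 = -3 + 0 = -3)
((-16 - 17)*(n + 13))*R - 130 = ((-16 - 17)*(-21 + 13))*(-3) - 130 = -33*(-8)*(-3) - 130 = 264*(-3) - 130 = -792 - 130 = -922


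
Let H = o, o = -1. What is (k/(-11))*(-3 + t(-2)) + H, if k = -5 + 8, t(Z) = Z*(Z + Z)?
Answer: -26/11 ≈ -2.3636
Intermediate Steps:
t(Z) = 2*Z² (t(Z) = Z*(2*Z) = 2*Z²)
H = -1
k = 3
(k/(-11))*(-3 + t(-2)) + H = (3/(-11))*(-3 + 2*(-2)²) - 1 = (3*(-1/11))*(-3 + 2*4) - 1 = -3*(-3 + 8)/11 - 1 = -3/11*5 - 1 = -15/11 - 1 = -26/11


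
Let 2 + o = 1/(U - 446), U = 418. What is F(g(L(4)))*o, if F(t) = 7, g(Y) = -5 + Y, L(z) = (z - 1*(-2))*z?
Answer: -57/4 ≈ -14.250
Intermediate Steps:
L(z) = z*(2 + z) (L(z) = (z + 2)*z = (2 + z)*z = z*(2 + z))
o = -57/28 (o = -2 + 1/(418 - 446) = -2 + 1/(-28) = -2 - 1/28 = -57/28 ≈ -2.0357)
F(g(L(4)))*o = 7*(-57/28) = -57/4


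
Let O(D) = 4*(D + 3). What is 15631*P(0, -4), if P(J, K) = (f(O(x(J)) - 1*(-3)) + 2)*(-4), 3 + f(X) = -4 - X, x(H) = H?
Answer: 1250480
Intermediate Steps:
O(D) = 12 + 4*D (O(D) = 4*(3 + D) = 12 + 4*D)
f(X) = -7 - X (f(X) = -3 + (-4 - X) = -7 - X)
P(J, K) = 80 + 16*J (P(J, K) = ((-7 - ((12 + 4*J) - 1*(-3))) + 2)*(-4) = ((-7 - ((12 + 4*J) + 3)) + 2)*(-4) = ((-7 - (15 + 4*J)) + 2)*(-4) = ((-7 + (-15 - 4*J)) + 2)*(-4) = ((-22 - 4*J) + 2)*(-4) = (-20 - 4*J)*(-4) = 80 + 16*J)
15631*P(0, -4) = 15631*(80 + 16*0) = 15631*(80 + 0) = 15631*80 = 1250480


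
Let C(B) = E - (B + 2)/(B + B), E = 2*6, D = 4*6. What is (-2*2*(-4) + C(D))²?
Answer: 434281/576 ≈ 753.96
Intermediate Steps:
D = 24
E = 12
C(B) = 12 - (2 + B)/(2*B) (C(B) = 12 - (B + 2)/(B + B) = 12 - (2 + B)/(2*B))
(-2*2*(-4) + C(D))² = (-2*2*(-4) + (23/2 - 1/24))² = (-4*(-4) + (23/2 - 1*1/24))² = (16 + (23/2 - 1/24))² = (16 + 275/24)² = (659/24)² = 434281/576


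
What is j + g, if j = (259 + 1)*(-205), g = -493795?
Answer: -547095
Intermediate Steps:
j = -53300 (j = 260*(-205) = -53300)
j + g = -53300 - 493795 = -547095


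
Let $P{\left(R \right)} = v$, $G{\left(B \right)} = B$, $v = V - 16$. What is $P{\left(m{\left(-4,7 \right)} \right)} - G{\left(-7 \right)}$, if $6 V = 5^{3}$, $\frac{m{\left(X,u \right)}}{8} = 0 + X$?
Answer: $\frac{71}{6} \approx 11.833$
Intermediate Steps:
$m{\left(X,u \right)} = 8 X$ ($m{\left(X,u \right)} = 8 \left(0 + X\right) = 8 X$)
$V = \frac{125}{6}$ ($V = \frac{5^{3}}{6} = \frac{1}{6} \cdot 125 = \frac{125}{6} \approx 20.833$)
$v = \frac{29}{6}$ ($v = \frac{125}{6} - 16 = \frac{29}{6} \approx 4.8333$)
$P{\left(R \right)} = \frac{29}{6}$
$P{\left(m{\left(-4,7 \right)} \right)} - G{\left(-7 \right)} = \frac{29}{6} - -7 = \frac{29}{6} + 7 = \frac{71}{6}$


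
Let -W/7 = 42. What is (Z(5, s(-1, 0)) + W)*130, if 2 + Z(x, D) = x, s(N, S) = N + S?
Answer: -37830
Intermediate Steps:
Z(x, D) = -2 + x
W = -294 (W = -7*42 = -294)
(Z(5, s(-1, 0)) + W)*130 = ((-2 + 5) - 294)*130 = (3 - 294)*130 = -291*130 = -37830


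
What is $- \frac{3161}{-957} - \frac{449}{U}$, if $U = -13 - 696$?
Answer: $\frac{92098}{23397} \approx 3.9363$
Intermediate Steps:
$U = -709$ ($U = -13 - 696 = -709$)
$- \frac{3161}{-957} - \frac{449}{U} = - \frac{3161}{-957} - \frac{449}{-709} = \left(-3161\right) \left(- \frac{1}{957}\right) - - \frac{449}{709} = \frac{109}{33} + \frac{449}{709} = \frac{92098}{23397}$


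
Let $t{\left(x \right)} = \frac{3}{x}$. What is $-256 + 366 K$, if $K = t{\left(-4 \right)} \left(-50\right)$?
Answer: $13469$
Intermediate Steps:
$K = \frac{75}{2}$ ($K = \frac{3}{-4} \left(-50\right) = 3 \left(- \frac{1}{4}\right) \left(-50\right) = \left(- \frac{3}{4}\right) \left(-50\right) = \frac{75}{2} \approx 37.5$)
$-256 + 366 K = -256 + 366 \cdot \frac{75}{2} = -256 + 13725 = 13469$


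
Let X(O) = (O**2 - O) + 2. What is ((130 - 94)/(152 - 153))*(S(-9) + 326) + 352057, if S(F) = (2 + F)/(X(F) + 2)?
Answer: 15995213/47 ≈ 3.4032e+5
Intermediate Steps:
X(O) = 2 + O**2 - O
S(F) = (2 + F)/(4 + F**2 - F) (S(F) = (2 + F)/((2 + F**2 - F) + 2) = (2 + F)/(4 + F**2 - F))
((130 - 94)/(152 - 153))*(S(-9) + 326) + 352057 = ((130 - 94)/(152 - 153))*((2 - 9)/(4 + (-9)**2 - 1*(-9)) + 326) + 352057 = (36/(-1))*(-7/(4 + 81 + 9) + 326) + 352057 = (36*(-1))*(-7/94 + 326) + 352057 = -36*((1/94)*(-7) + 326) + 352057 = -36*(-7/94 + 326) + 352057 = -36*30637/94 + 352057 = -551466/47 + 352057 = 15995213/47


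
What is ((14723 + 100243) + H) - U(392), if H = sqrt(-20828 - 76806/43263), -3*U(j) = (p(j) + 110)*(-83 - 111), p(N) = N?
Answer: 247510/3 + I*sqrt(481318805110)/4807 ≈ 82503.0 + 144.33*I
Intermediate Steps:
U(j) = 21340/3 + 194*j/3 (U(j) = -(j + 110)*(-83 - 111)/3 = -(110 + j)*(-194)/3 = -(-21340 - 194*j)/3 = 21340/3 + 194*j/3)
H = I*sqrt(481318805110)/4807 (H = sqrt(-20828 - 76806*1/43263) = sqrt(-20828 - 8534/4807) = sqrt(-100128730/4807) = I*sqrt(481318805110)/4807 ≈ 144.33*I)
((14723 + 100243) + H) - U(392) = ((14723 + 100243) + I*sqrt(481318805110)/4807) - (21340/3 + (194/3)*392) = (114966 + I*sqrt(481318805110)/4807) - (21340/3 + 76048/3) = (114966 + I*sqrt(481318805110)/4807) - 1*97388/3 = (114966 + I*sqrt(481318805110)/4807) - 97388/3 = 247510/3 + I*sqrt(481318805110)/4807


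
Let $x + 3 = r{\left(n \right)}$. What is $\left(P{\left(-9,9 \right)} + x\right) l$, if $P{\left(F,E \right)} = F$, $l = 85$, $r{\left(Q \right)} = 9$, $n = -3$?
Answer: $-255$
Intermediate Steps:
$x = 6$ ($x = -3 + 9 = 6$)
$\left(P{\left(-9,9 \right)} + x\right) l = \left(-9 + 6\right) 85 = \left(-3\right) 85 = -255$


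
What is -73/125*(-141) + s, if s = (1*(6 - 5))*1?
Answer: 10418/125 ≈ 83.344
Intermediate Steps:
s = 1 (s = (1*1)*1 = 1*1 = 1)
-73/125*(-141) + s = -73/125*(-141) + 1 = 10293/125 + 1 = 10418/125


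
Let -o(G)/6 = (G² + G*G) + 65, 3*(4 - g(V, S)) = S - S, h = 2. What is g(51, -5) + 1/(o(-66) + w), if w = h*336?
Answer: 207959/51990 ≈ 4.0000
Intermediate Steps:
w = 672 (w = 2*336 = 672)
g(V, S) = 4 (g(V, S) = 4 - (S - S)/3 = 4 - ⅓*0 = 4 + 0 = 4)
o(G) = -390 - 12*G² (o(G) = -6*((G² + G*G) + 65) = -6*((G² + G²) + 65) = -6*(2*G² + 65) = -6*(65 + 2*G²) = -390 - 12*G²)
g(51, -5) + 1/(o(-66) + w) = 4 + 1/((-390 - 12*(-66)²) + 672) = 4 + 1/((-390 - 12*4356) + 672) = 4 + 1/((-390 - 52272) + 672) = 4 + 1/(-52662 + 672) = 4 + 1/(-51990) = 4 - 1/51990 = 207959/51990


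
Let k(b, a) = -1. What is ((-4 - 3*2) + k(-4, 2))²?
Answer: 121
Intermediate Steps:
((-4 - 3*2) + k(-4, 2))² = ((-4 - 3*2) - 1)² = ((-4 - 6) - 1)² = (-10 - 1)² = (-11)² = 121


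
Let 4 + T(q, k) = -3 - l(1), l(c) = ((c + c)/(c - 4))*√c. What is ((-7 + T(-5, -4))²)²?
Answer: 2560000/81 ≈ 31605.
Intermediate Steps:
l(c) = 2*c^(3/2)/(-4 + c) (l(c) = ((2*c)/(-4 + c))*√c = (2*c/(-4 + c))*√c = 2*c^(3/2)/(-4 + c))
T(q, k) = -19/3 (T(q, k) = -4 + (-3 - 2*1^(3/2)/(-4 + 1)) = -4 + (-3 - 2/(-3)) = -4 + (-3 - 2*(-1)/3) = -4 + (-3 - 1*(-⅔)) = -4 + (-3 + ⅔) = -4 - 7/3 = -19/3)
((-7 + T(-5, -4))²)² = ((-7 - 19/3)²)² = ((-40/3)²)² = (1600/9)² = 2560000/81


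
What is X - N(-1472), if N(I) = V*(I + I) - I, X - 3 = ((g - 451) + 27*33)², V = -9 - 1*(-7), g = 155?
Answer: 346668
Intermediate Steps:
V = -2 (V = -9 + 7 = -2)
X = 354028 (X = 3 + ((155 - 451) + 27*33)² = 3 + (-296 + 891)² = 3 + 595² = 3 + 354025 = 354028)
N(I) = -5*I (N(I) = -2*(I + I) - I = -4*I - I = -5*I)
X - N(-1472) = 354028 - (-5)*(-1472) = 354028 - 1*7360 = 354028 - 7360 = 346668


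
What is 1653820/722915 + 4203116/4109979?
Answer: 1967132214584/594233093757 ≈ 3.3104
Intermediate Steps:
1653820/722915 + 4203116/4109979 = 1653820*(1/722915) + 4203116*(1/4109979) = 330764/144583 + 4203116/4109979 = 1967132214584/594233093757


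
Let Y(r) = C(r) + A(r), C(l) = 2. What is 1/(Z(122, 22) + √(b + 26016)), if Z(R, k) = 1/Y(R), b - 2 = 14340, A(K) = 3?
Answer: -5/1008949 + 25*√40358/1008949 ≈ 0.0049728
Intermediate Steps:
b = 14342 (b = 2 + 14340 = 14342)
Y(r) = 5 (Y(r) = 2 + 3 = 5)
Z(R, k) = ⅕ (Z(R, k) = 1/5 = ⅕)
1/(Z(122, 22) + √(b + 26016)) = 1/(⅕ + √(14342 + 26016)) = 1/(⅕ + √40358)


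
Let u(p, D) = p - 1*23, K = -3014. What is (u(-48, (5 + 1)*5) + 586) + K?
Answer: -2499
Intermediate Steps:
u(p, D) = -23 + p (u(p, D) = p - 23 = -23 + p)
(u(-48, (5 + 1)*5) + 586) + K = ((-23 - 48) + 586) - 3014 = (-71 + 586) - 3014 = 515 - 3014 = -2499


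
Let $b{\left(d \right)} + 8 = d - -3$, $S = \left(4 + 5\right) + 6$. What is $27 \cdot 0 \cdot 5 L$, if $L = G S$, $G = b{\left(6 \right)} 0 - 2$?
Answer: $0$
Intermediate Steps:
$S = 15$ ($S = 9 + 6 = 15$)
$b{\left(d \right)} = -5 + d$ ($b{\left(d \right)} = -8 + \left(d - -3\right) = -8 + \left(d + 3\right) = -8 + \left(3 + d\right) = -5 + d$)
$G = -2$ ($G = \left(-5 + 6\right) 0 - 2 = 1 \cdot 0 - 2 = 0 - 2 = -2$)
$L = -30$ ($L = \left(-2\right) 15 = -30$)
$27 \cdot 0 \cdot 5 L = 27 \cdot 0 \cdot 5 \left(-30\right) = 27 \cdot 0 \left(-30\right) = 0 \left(-30\right) = 0$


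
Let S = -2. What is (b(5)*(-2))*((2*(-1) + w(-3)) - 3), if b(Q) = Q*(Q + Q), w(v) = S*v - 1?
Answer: 0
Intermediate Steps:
w(v) = -1 - 2*v (w(v) = -2*v - 1 = -1 - 2*v)
b(Q) = 2*Q**2 (b(Q) = Q*(2*Q) = 2*Q**2)
(b(5)*(-2))*((2*(-1) + w(-3)) - 3) = ((2*5**2)*(-2))*((2*(-1) + (-1 - 2*(-3))) - 3) = ((2*25)*(-2))*((-2 + (-1 + 6)) - 3) = (50*(-2))*((-2 + 5) - 3) = -100*(3 - 3) = -100*0 = 0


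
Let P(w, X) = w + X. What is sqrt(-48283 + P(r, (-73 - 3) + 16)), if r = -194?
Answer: 3*I*sqrt(5393) ≈ 220.31*I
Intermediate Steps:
P(w, X) = X + w
sqrt(-48283 + P(r, (-73 - 3) + 16)) = sqrt(-48283 + (((-73 - 3) + 16) - 194)) = sqrt(-48283 + ((-76 + 16) - 194)) = sqrt(-48283 + (-60 - 194)) = sqrt(-48283 - 254) = sqrt(-48537) = 3*I*sqrt(5393)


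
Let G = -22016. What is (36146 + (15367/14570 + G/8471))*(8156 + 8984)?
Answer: 177819049635486/287029 ≈ 6.1952e+8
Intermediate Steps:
(36146 + (15367/14570 + G/8471))*(8156 + 8984) = (36146 + (15367/14570 - 22016/8471))*(8156 + 8984) = (36146 + (15367*(1/14570) - 22016*1/8471))*17140 = (36146 + (15367/14570 - 512/197))*17140 = (36146 - 4432541/2870290)*17140 = (103745069799/2870290)*17140 = 177819049635486/287029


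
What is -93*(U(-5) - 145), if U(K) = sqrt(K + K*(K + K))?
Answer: 13485 - 279*sqrt(5) ≈ 12861.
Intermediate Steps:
U(K) = sqrt(K + 2*K**2) (U(K) = sqrt(K + K*(2*K)) = sqrt(K + 2*K**2))
-93*(U(-5) - 145) = -93*(sqrt(-5*(1 + 2*(-5))) - 145) = -93*(sqrt(-5*(1 - 10)) - 145) = -93*(sqrt(-5*(-9)) - 145) = -93*(sqrt(45) - 145) = -93*(3*sqrt(5) - 145) = -93*(-145 + 3*sqrt(5)) = 13485 - 279*sqrt(5)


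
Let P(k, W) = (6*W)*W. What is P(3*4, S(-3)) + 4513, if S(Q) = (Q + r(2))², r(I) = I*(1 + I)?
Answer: 4999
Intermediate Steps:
S(Q) = (6 + Q)² (S(Q) = (Q + 2*(1 + 2))² = (Q + 2*3)² = (Q + 6)² = (6 + Q)²)
P(k, W) = 6*W²
P(3*4, S(-3)) + 4513 = 6*((6 - 3)²)² + 4513 = 6*(3²)² + 4513 = 6*9² + 4513 = 6*81 + 4513 = 486 + 4513 = 4999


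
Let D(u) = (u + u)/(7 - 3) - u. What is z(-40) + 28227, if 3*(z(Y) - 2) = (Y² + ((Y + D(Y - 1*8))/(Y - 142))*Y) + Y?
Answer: 7848157/273 ≈ 28748.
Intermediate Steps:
D(u) = -u/2 (D(u) = (2*u)/4 - u = (2*u)*(¼) - u = u/2 - u = -u/2)
z(Y) = 2 + Y/3 + Y²/3 + Y*(4 + Y/2)/(3*(-142 + Y)) (z(Y) = 2 + ((Y² + ((Y - (Y - 1*8)/2)/(Y - 142))*Y) + Y)/3 = 2 + ((Y² + ((Y - (Y - 8)/2)/(-142 + Y))*Y) + Y)/3 = 2 + ((Y² + ((Y - (-8 + Y)/2)/(-142 + Y))*Y) + Y)/3 = 2 + ((Y² + ((Y + (4 - Y/2))/(-142 + Y))*Y) + Y)/3 = 2 + ((Y² + ((4 + Y/2)/(-142 + Y))*Y) + Y)/3 = 2 + ((Y² + Y*(4 + Y/2)/(-142 + Y)) + Y)/3 = 2 + (Y + Y² + Y*(4 + Y/2)/(-142 + Y))/3 = 2 + (Y/3 + Y²/3 + Y*(4 + Y/2)/(3*(-142 + Y))) = 2 + Y/3 + Y²/3 + Y*(4 + Y/2)/(3*(-142 + Y)))
z(-40) + 28227 = (-1704 - 281*(-40)² - 264*(-40) + 2*(-40)³)/(6*(-142 - 40)) + 28227 = (⅙)*(-1704 - 281*1600 + 10560 + 2*(-64000))/(-182) + 28227 = (⅙)*(-1/182)*(-1704 - 449600 + 10560 - 128000) + 28227 = (⅙)*(-1/182)*(-568744) + 28227 = 142186/273 + 28227 = 7848157/273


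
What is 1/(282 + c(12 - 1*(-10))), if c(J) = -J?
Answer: 1/260 ≈ 0.0038462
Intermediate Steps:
1/(282 + c(12 - 1*(-10))) = 1/(282 - (12 - 1*(-10))) = 1/(282 - (12 + 10)) = 1/(282 - 1*22) = 1/(282 - 22) = 1/260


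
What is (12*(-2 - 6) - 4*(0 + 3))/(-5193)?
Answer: 12/577 ≈ 0.020797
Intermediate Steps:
(12*(-2 - 6) - 4*(0 + 3))/(-5193) = (12*(-8) - 4*3)*(-1/5193) = (-96 - 12)*(-1/5193) = -108*(-1/5193) = 12/577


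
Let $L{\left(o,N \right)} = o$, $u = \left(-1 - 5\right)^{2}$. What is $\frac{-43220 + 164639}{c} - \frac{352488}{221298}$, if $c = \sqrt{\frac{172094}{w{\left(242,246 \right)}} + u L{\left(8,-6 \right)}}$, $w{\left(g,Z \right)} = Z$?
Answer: $- \frac{58748}{36883} + \frac{121419 \sqrt{304917}}{17353} \approx 3862.1$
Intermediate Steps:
$u = 36$ ($u = \left(-6\right)^{2} = 36$)
$c = \frac{7 \sqrt{304917}}{123}$ ($c = \sqrt{\frac{172094}{246} + 36 \cdot 8} = \sqrt{172094 \cdot \frac{1}{246} + 288} = \sqrt{\frac{86047}{123} + 288} = \sqrt{\frac{121471}{123}} = \frac{7 \sqrt{304917}}{123} \approx 31.426$)
$\frac{-43220 + 164639}{c} - \frac{352488}{221298} = \frac{-43220 + 164639}{\frac{7}{123} \sqrt{304917}} - \frac{352488}{221298} = 121419 \frac{\sqrt{304917}}{17353} - \frac{58748}{36883} = \frac{121419 \sqrt{304917}}{17353} - \frac{58748}{36883} = - \frac{58748}{36883} + \frac{121419 \sqrt{304917}}{17353}$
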